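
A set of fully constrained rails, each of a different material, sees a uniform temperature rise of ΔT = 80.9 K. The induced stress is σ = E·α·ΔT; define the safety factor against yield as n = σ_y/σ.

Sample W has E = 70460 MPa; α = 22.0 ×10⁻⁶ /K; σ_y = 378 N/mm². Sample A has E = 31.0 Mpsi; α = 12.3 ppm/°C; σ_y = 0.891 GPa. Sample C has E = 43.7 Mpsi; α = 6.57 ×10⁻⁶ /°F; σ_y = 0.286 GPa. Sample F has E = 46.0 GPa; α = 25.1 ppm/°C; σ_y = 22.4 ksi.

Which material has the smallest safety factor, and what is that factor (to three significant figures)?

sample C, n = 0.992

In consistent units (E in GPa, α in ×10⁻⁶/K, σ_y in MPa):
  sample W: E = 70.46, α = 22.0, σ_y = 378.0 → σ = 125 MPa, n = 3.01
  sample A: E = 213.7, α = 12.3, σ_y = 891.0 → σ = 213 MPa, n = 4.19
  sample C: E = 301.3, α = 11.8, σ_y = 286.0 → σ = 288 MPa, n = 0.992
  sample F: E = 46.00, α = 25.1, σ_y = 154.4 → σ = 93.4 MPa, n = 1.65
The minimum is sample C at n = 0.992.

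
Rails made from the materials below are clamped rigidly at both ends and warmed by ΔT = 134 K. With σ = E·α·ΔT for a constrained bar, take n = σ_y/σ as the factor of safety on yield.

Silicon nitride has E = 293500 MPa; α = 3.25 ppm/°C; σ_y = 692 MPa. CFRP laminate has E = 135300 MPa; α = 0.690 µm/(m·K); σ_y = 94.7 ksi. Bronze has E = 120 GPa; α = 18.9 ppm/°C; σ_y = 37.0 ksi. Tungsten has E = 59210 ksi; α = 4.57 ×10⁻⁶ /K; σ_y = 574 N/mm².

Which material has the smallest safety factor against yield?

In consistent units (E in GPa, α in ×10⁻⁶/K, σ_y in MPa):
  silicon nitride: E = 293.5, α = 3.25, σ_y = 692.0 → σ = 128 MPa, n = 5.41
  CFRP laminate: E = 135.3, α = 0.690, σ_y = 652.9 → σ = 12.5 MPa, n = 52.2
  bronze: E = 120.0, α = 18.9, σ_y = 255.1 → σ = 304 MPa, n = 0.839
  tungsten: E = 408.2, α = 4.57, σ_y = 574.0 → σ = 250 MPa, n = 2.30
Smallest n: bronze with n = 0.839.

bronze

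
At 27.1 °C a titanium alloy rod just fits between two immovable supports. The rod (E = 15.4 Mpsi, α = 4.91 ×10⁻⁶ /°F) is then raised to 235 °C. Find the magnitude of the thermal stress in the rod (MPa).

195 MPa

E = 15.4 Mpsi = 106.2 GPa.
α = 4.91×10⁻⁶/°F × 9/5 = 8.84×10⁻⁶/K.
ΔT = 207.9 K. Constrained thermal stress σ = E·α·ΔT = 106.2×10³ MPa × 8.84×10⁻⁶ × 207.9 = 195 MPa (compressive).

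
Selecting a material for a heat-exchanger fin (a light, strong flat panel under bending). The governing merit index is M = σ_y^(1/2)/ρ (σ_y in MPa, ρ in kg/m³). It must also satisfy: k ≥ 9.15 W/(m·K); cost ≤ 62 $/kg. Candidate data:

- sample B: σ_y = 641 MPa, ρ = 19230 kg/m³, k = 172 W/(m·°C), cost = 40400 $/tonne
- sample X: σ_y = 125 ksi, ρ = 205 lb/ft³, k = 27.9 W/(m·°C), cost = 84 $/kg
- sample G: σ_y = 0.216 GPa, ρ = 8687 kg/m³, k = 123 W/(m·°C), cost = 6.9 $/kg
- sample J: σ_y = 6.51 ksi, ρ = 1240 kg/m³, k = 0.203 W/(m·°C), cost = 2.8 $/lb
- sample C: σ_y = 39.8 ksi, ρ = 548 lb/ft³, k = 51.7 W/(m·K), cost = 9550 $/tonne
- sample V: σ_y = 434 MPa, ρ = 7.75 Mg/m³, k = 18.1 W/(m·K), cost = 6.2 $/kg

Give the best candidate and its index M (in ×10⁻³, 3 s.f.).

Screen on constraints: k ≥ 9.15 W/(m·K); cost ≤ 62 $/kg. Survivors: sample B, sample G, sample C, sample V.
After converting to SI:
  sample B: σ_y = 641.0 MPa, ρ = 19230 kg/m³
  sample G: σ_y = 216.0 MPa, ρ = 8687 kg/m³
  sample C: σ_y = 274.4 MPa, ρ = 8778 kg/m³
  sample V: σ_y = 434.0 MPa, ρ = 7750 kg/m³
  sample V: M = 2.69×10⁻³
  sample C: M = 1.89×10⁻³
  sample G: M = 1.69×10⁻³
  sample B: M = 1.32×10⁻³
Highest index: sample V.

sample V, M = 2.69×10⁻³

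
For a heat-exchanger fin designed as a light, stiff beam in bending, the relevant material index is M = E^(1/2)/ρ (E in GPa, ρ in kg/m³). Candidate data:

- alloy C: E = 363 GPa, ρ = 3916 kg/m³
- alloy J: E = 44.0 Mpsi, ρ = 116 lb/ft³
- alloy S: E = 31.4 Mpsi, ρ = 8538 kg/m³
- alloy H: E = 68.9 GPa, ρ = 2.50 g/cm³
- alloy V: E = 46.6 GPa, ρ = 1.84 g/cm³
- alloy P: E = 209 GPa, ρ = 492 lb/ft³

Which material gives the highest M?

alloy J

Putting every candidate on a common basis:
  alloy C: E = 363.0 GPa, ρ = 3916 kg/m³
  alloy J: E = 303.4 GPa, ρ = 1858 kg/m³
  alloy S: E = 216.5 GPa, ρ = 8538 kg/m³
  alloy H: E = 68.90 GPa, ρ = 2500 kg/m³
  alloy V: E = 46.60 GPa, ρ = 1840 kg/m³
  alloy P: E = 209.0 GPa, ρ = 7881 kg/m³
  alloy J: M = 9.37×10⁻³
  alloy C: M = 4.87×10⁻³
  alloy V: M = 3.71×10⁻³
  alloy H: M = 3.32×10⁻³
  alloy P: M = 1.83×10⁻³
  alloy S: M = 1.72×10⁻³
The maximum is for alloy J.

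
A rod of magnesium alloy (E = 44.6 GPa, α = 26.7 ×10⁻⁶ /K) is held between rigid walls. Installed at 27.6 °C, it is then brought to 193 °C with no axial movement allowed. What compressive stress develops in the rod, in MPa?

197 MPa

ΔT = 165.4 K. Constrained thermal stress σ = E·α·ΔT = 44.60×10³ MPa × 26.7×10⁻⁶ × 165.4 = 197 MPa (compressive).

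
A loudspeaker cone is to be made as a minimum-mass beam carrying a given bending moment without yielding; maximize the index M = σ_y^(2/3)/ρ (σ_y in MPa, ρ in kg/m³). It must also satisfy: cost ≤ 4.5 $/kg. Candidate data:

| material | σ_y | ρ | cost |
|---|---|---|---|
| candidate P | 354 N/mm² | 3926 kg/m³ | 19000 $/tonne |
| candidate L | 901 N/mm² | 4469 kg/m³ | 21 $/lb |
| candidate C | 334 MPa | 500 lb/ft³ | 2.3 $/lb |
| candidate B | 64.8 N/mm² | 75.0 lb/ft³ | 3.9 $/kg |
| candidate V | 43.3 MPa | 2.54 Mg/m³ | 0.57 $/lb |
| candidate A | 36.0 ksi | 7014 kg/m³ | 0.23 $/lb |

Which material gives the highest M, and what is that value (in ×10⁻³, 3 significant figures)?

candidate B, M = 13.4×10⁻³

Screen on constraints: cost ≤ 4.5 $/kg. Survivors: candidate B, candidate V, candidate A.
In SI units:
  candidate B: σ_y = 64.80 MPa, ρ = 1201 kg/m³
  candidate V: σ_y = 43.30 MPa, ρ = 2540 kg/m³
  candidate A: σ_y = 248.2 MPa, ρ = 7014 kg/m³
  candidate B: M = 13.4×10⁻³
  candidate A: M = 5.63×10⁻³
  candidate V: M = 4.85×10⁻³
Candidate B has the largest M.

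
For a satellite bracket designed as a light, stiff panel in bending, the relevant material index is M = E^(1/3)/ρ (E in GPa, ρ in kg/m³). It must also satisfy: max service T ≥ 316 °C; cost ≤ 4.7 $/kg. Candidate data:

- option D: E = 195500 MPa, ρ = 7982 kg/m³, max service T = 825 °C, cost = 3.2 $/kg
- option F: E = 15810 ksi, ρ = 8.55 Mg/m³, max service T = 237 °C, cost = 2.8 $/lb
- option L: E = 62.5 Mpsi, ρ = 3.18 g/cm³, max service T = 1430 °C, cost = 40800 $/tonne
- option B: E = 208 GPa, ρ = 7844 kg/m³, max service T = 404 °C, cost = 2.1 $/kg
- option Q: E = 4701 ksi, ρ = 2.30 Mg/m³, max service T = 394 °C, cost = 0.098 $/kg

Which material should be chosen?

option Q

Screen on constraints: max service T ≥ 316 °C; cost ≤ 4.7 $/kg. Survivors: option D, option B, option Q.
Normalizing units and computing the index:
  option D: E = 195.5 GPa, ρ = 7982 kg/m³
  option B: E = 208.0 GPa, ρ = 7844 kg/m³
  option Q: E = 32.41 GPa, ρ = 2300 kg/m³
  option Q: M = 1.39×10⁻³
  option B: M = 0.755×10⁻³
  option D: M = 0.727×10⁻³
Highest index: option Q.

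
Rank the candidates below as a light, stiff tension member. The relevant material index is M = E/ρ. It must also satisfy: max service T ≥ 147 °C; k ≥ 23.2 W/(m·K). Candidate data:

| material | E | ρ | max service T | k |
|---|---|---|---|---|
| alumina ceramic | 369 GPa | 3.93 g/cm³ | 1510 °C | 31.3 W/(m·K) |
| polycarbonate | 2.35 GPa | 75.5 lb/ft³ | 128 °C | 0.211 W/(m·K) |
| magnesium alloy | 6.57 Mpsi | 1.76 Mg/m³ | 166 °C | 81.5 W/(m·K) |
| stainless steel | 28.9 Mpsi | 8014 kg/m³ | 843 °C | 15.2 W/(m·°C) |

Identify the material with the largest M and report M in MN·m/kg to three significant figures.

Screen on constraints: max service T ≥ 147 °C; k ≥ 23.2 W/(m·K). Survivors: alumina ceramic, magnesium alloy.
After converting to SI:
  alumina ceramic: E = 369.0 GPa, ρ = 3930 kg/m³
  magnesium alloy: E = 45.30 GPa, ρ = 1760 kg/m³
  alumina ceramic: M = 93.9 MN·m/kg
  magnesium alloy: M = 25.7 MN·m/kg
Highest index: alumina ceramic.

alumina ceramic, M = 93.9 MN·m/kg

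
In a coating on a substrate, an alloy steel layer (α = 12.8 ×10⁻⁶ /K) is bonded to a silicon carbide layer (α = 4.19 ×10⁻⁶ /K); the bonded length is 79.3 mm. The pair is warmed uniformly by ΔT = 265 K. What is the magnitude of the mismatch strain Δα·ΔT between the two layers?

2.28×10⁻³

Δα = |12.8 − 4.19|×10⁻⁶/K = 8.61×10⁻⁶/K.
Mismatch strain = Δα·ΔT = 8.61×10⁻⁶ × 265.0 = 2.28×10⁻³.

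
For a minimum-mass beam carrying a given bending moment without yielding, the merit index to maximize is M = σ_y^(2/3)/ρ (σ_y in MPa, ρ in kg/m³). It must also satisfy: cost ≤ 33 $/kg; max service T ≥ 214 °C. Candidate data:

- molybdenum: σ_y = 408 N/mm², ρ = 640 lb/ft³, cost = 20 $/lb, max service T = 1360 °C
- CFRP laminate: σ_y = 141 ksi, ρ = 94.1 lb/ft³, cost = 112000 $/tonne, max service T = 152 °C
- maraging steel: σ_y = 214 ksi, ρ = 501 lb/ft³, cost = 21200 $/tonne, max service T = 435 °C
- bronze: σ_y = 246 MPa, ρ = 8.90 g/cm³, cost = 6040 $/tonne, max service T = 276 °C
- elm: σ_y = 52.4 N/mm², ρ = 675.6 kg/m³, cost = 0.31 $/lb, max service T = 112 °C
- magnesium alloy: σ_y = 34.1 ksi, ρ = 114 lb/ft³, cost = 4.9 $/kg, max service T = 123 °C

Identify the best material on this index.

maraging steel

Screen on constraints: cost ≤ 33 $/kg; max service T ≥ 214 °C. Survivors: maraging steel, bronze.
Convert each candidate to consistent units, then evaluate M:
  maraging steel: σ_y = 1475 MPa, ρ = 8025 kg/m³
  bronze: σ_y = 246.0 MPa, ρ = 8900 kg/m³
  maraging steel: M = 16.1×10⁻³
  bronze: M = 4.41×10⁻³
Maraging steel has the largest M.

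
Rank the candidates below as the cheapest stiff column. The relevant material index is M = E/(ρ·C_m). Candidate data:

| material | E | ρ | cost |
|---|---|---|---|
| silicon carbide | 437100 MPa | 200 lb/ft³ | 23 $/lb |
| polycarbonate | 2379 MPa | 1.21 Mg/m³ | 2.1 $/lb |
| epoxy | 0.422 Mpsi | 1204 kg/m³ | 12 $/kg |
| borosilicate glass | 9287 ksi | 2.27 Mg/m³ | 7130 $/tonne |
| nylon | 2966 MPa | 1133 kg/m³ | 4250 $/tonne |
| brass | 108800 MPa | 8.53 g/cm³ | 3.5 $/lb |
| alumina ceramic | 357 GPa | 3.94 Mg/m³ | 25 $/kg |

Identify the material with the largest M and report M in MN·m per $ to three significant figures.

borosilicate glass, M = 3.96 MN·m per $

Putting every candidate on a common basis:
  silicon carbide: E = 437.1 GPa, ρ = 3204 kg/m³, cost = 50.71 $/kg
  polycarbonate: E = 2.379 GPa, ρ = 1210 kg/m³, cost = 4.630 $/kg
  epoxy: E = 2.910 GPa, ρ = 1204 kg/m³, cost = 12.00 $/kg
  borosilicate glass: E = 64.03 GPa, ρ = 2270 kg/m³, cost = 7.130 $/kg
  nylon: E = 2.966 GPa, ρ = 1133 kg/m³, cost = 4.250 $/kg
  brass: E = 108.8 GPa, ρ = 8530 kg/m³, cost = 7.716 $/kg
  alumina ceramic: E = 357.0 GPa, ρ = 3940 kg/m³, cost = 25.00 $/kg
  borosilicate glass: M = 3.96 MN·m per $
  alumina ceramic: M = 3.62 MN·m per $
  silicon carbide: M = 2.69 MN·m per $
  brass: M = 1.65 MN·m per $
  nylon: M = 0.616 MN·m per $
  polycarbonate: M = 0.425 MN·m per $
  epoxy: M = 0.201 MN·m per $
Borosilicate glass ranks first.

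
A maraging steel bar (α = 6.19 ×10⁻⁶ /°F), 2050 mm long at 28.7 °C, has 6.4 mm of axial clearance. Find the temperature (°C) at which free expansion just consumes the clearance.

α = 6.19×10⁻⁶/°F × 9/5 = 11.1×10⁻⁶/K.
α·L₀·ΔT = 6.4 mm ⇒ ΔT = 6.4 / (11.1×10⁻⁶ × 2050.0) = 280.2 K.
T = 28.7 + 280.2 = 308.9 °C.

309 °C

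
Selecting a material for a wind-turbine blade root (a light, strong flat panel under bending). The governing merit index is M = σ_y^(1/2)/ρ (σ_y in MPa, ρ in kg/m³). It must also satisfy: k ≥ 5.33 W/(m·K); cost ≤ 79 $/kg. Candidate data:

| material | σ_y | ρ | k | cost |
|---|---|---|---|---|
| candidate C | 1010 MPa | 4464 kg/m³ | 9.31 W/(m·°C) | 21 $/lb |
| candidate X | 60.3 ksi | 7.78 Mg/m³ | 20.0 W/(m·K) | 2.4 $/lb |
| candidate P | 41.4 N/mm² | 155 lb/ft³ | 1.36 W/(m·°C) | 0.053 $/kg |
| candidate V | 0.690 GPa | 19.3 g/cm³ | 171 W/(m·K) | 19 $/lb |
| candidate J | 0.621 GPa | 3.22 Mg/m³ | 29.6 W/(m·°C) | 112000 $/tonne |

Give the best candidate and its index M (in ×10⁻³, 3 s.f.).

Screen on constraints: k ≥ 5.33 W/(m·K); cost ≤ 79 $/kg. Survivors: candidate C, candidate X, candidate V.
In SI units:
  candidate C: σ_y = 1010 MPa, ρ = 4464 kg/m³
  candidate X: σ_y = 415.8 MPa, ρ = 7780 kg/m³
  candidate V: σ_y = 690.0 MPa, ρ = 19300 kg/m³
  candidate C: M = 7.12×10⁻³
  candidate X: M = 2.62×10⁻³
  candidate V: M = 1.36×10⁻³
Candidate C ranks first.

candidate C, M = 7.12×10⁻³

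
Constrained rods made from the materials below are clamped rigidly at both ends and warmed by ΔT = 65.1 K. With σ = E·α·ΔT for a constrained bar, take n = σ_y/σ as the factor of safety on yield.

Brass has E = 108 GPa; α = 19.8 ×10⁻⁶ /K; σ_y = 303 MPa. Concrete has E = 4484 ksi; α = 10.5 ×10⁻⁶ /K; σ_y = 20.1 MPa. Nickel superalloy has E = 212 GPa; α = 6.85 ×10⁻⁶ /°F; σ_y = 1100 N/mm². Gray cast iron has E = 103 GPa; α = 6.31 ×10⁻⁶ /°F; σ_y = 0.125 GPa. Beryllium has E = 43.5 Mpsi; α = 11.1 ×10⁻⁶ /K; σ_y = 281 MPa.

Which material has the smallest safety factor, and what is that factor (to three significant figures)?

Per material, after unit conversion:
  brass: E = 108.0, α = 19.8, σ_y = 303.0 → σ = 139 MPa, n = 2.18
  concrete: E = 30.92, α = 10.5, σ_y = 20.10 → σ = 21.1 MPa, n = 0.951
  nickel superalloy: E = 212.0, α = 12.3, σ_y = 1100 → σ = 170 MPa, n = 6.46
  gray cast iron: E = 103.0, α = 11.4, σ_y = 125.0 → σ = 76.2 MPa, n = 1.64
  beryllium: E = 299.9, α = 11.1, σ_y = 281.0 → σ = 217 MPa, n = 1.30
Concrete has the lowest safety factor, n = 0.951.

concrete, n = 0.951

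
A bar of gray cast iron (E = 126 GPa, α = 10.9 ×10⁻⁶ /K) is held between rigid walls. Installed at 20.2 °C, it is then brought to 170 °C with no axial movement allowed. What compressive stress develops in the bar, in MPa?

206 MPa

ΔT = 149.8 K. Constrained thermal stress σ = E·α·ΔT = 126.0×10³ MPa × 10.9×10⁻⁶ × 149.8 = 206 MPa (compressive).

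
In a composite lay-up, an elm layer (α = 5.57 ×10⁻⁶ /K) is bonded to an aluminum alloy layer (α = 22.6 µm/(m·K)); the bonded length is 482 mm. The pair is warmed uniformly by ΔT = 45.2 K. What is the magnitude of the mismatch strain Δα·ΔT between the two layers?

Δα = |5.57 − 22.6|×10⁻⁶/K = 17.0×10⁻⁶/K.
Mismatch strain = Δα·ΔT = 17.0×10⁻⁶ × 45.2 = 7.70×10⁻⁴.

7.70×10⁻⁴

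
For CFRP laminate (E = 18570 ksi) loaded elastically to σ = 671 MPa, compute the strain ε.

5.24×10⁻³

E = 18570 ksi = 128.0 GPa = 128000 MPa.
ε = σ/E = 671 / 128000 = 5.24×10⁻³.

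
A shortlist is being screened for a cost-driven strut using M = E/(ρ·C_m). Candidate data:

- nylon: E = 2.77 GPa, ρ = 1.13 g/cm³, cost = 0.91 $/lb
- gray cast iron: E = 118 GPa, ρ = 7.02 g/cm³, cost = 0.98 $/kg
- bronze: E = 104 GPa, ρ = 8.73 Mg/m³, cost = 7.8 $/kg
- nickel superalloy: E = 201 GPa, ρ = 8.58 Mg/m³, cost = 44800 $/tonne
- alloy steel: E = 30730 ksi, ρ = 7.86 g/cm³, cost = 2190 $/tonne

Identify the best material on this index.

gray cast iron

Normalizing units and computing the index:
  nylon: E = 2.770 GPa, ρ = 1130 kg/m³, cost = 2.006 $/kg
  gray cast iron: E = 118.0 GPa, ρ = 7020 kg/m³, cost = 0.9800 $/kg
  bronze: E = 104.0 GPa, ρ = 8730 kg/m³, cost = 7.800 $/kg
  nickel superalloy: E = 201.0 GPa, ρ = 8580 kg/m³, cost = 44.80 $/kg
  alloy steel: E = 211.9 GPa, ρ = 7860 kg/m³, cost = 2.190 $/kg
  gray cast iron: M = 17.2 MN·m per $
  alloy steel: M = 12.3 MN·m per $
  bronze: M = 1.53 MN·m per $
  nylon: M = 1.22 MN·m per $
  nickel superalloy: M = 0.523 MN·m per $
The maximum is for gray cast iron.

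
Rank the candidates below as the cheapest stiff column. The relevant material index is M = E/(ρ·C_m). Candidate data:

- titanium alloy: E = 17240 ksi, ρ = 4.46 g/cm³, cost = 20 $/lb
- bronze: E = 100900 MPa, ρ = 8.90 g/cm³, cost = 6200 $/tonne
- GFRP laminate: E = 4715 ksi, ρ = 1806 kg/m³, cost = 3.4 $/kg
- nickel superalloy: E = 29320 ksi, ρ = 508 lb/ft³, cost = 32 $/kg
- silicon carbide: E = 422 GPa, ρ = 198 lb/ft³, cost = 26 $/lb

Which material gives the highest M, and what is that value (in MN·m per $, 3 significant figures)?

In SI units:
  titanium alloy: E = 118.9 GPa, ρ = 4460 kg/m³, cost = 44.09 $/kg
  bronze: E = 100.9 GPa, ρ = 8900 kg/m³, cost = 6.200 $/kg
  GFRP laminate: E = 32.51 GPa, ρ = 1806 kg/m³, cost = 3.400 $/kg
  nickel superalloy: E = 202.2 GPa, ρ = 8137 kg/m³, cost = 32.00 $/kg
  silicon carbide: E = 422.0 GPa, ρ = 3172 kg/m³, cost = 57.32 $/kg
  GFRP laminate: M = 5.29 MN·m per $
  silicon carbide: M = 2.32 MN·m per $
  bronze: M = 1.83 MN·m per $
  nickel superalloy: M = 0.776 MN·m per $
  titanium alloy: M = 0.604 MN·m per $
GFRP laminate has the largest M.

GFRP laminate, M = 5.29 MN·m per $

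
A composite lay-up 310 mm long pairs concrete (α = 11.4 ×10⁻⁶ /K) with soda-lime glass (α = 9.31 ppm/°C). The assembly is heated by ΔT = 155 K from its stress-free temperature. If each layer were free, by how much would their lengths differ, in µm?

100 µm

Δα = |11.4 − 9.31|×10⁻⁶/K = 2.09×10⁻⁶/K.
ΔL_mismatch = Δα·L·ΔT = 2.09×10⁻⁶ × 310.0 mm × 155.0 K = 100 µm.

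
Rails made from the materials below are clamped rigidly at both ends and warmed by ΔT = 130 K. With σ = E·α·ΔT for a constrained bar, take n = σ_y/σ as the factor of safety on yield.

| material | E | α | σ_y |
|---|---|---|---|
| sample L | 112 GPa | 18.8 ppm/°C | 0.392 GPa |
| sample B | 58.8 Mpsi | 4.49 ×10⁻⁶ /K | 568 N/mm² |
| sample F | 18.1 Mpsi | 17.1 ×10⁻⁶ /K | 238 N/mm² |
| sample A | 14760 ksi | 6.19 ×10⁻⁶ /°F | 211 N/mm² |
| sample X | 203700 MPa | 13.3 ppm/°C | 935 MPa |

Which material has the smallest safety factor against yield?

With everything in SI (GPa, ×10⁻⁶/K, MPa):
  sample L: E = 112.0, α = 18.8, σ_y = 392.0 → σ = 274 MPa, n = 1.43
  sample B: E = 405.4, α = 4.49, σ_y = 568.0 → σ = 237 MPa, n = 2.40
  sample F: E = 124.8, α = 17.1, σ_y = 238.0 → σ = 277 MPa, n = 0.858
  sample A: E = 101.8, α = 11.1, σ_y = 211.0 → σ = 147 MPa, n = 1.43
  sample X: E = 203.7, α = 13.3, σ_y = 935.0 → σ = 352 MPa, n = 2.65
Sample F has the lowest safety factor, n = 0.858.

sample F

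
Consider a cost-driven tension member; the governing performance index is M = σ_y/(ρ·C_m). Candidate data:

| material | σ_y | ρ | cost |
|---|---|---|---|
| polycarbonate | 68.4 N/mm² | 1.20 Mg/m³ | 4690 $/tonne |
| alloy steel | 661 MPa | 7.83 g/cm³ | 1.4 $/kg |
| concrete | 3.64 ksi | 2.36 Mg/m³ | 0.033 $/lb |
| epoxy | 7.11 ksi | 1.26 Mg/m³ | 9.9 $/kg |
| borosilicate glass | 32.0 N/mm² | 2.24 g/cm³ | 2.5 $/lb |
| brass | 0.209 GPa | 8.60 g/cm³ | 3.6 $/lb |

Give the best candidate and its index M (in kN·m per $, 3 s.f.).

Normalizing units and computing the index:
  polycarbonate: σ_y = 68.40 MPa, ρ = 1200 kg/m³, cost = 4.690 $/kg
  alloy steel: σ_y = 661.0 MPa, ρ = 7830 kg/m³, cost = 1.400 $/kg
  concrete: σ_y = 25.10 MPa, ρ = 2360 kg/m³, cost = 0.07275 $/kg
  epoxy: σ_y = 49.02 MPa, ρ = 1260 kg/m³, cost = 9.900 $/kg
  borosilicate glass: σ_y = 32.00 MPa, ρ = 2240 kg/m³, cost = 5.511 $/kg
  brass: σ_y = 209.0 MPa, ρ = 8600 kg/m³, cost = 7.937 $/kg
  concrete: M = 146 kN·m per $
  alloy steel: M = 60.3 kN·m per $
  polycarbonate: M = 12.2 kN·m per $
  epoxy: M = 3.93 kN·m per $
  brass: M = 3.06 kN·m per $
  borosilicate glass: M = 2.59 kN·m per $
Highest index: concrete.

concrete, M = 146 kN·m per $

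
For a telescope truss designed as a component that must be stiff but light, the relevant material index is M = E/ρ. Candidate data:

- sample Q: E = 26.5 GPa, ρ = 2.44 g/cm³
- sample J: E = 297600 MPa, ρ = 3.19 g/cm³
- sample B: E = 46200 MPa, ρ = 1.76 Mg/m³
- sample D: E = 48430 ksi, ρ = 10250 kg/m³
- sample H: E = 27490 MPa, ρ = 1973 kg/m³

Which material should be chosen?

Normalizing units and computing the index:
  sample Q: E = 26.50 GPa, ρ = 2440 kg/m³
  sample J: E = 297.6 GPa, ρ = 3190 kg/m³
  sample B: E = 46.20 GPa, ρ = 1760 kg/m³
  sample D: E = 333.9 GPa, ρ = 10250 kg/m³
  sample H: E = 27.49 GPa, ρ = 1973 kg/m³
  sample J: M = 93.3 MN·m/kg
  sample D: M = 32.6 MN·m/kg
  sample B: M = 26.2 MN·m/kg
  sample H: M = 13.9 MN·m/kg
  sample Q: M = 10.9 MN·m/kg
The maximum is for sample J.

sample J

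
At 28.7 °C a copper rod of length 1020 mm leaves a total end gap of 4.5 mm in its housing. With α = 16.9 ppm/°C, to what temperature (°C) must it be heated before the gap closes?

α·L₀·ΔT = 4.5 mm ⇒ ΔT = 4.5 / (16.9×10⁻⁶ × 1020.0) = 261.1 K.
T = 28.7 + 261.1 = 289.8 °C.

290 °C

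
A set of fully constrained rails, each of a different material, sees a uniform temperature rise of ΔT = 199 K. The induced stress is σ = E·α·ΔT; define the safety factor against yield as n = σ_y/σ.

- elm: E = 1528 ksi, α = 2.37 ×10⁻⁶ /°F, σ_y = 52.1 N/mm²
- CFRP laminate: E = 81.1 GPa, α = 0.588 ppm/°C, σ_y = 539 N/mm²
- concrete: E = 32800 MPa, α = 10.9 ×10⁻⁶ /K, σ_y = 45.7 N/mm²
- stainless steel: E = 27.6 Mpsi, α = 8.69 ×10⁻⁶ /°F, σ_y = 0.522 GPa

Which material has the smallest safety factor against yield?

With everything in SI (GPa, ×10⁻⁶/K, MPa):
  elm: E = 10.54, α = 4.27, σ_y = 52.10 → σ = 8.94 MPa, n = 5.83
  CFRP laminate: E = 81.10, α = 0.588, σ_y = 539.0 → σ = 9.49 MPa, n = 56.8
  concrete: E = 32.80, α = 10.9, σ_y = 45.70 → σ = 71.1 MPa, n = 0.642
  stainless steel: E = 190.3, α = 15.6, σ_y = 522.0 → σ = 592 MPa, n = 0.881
Concrete has the lowest safety factor, n = 0.642.

concrete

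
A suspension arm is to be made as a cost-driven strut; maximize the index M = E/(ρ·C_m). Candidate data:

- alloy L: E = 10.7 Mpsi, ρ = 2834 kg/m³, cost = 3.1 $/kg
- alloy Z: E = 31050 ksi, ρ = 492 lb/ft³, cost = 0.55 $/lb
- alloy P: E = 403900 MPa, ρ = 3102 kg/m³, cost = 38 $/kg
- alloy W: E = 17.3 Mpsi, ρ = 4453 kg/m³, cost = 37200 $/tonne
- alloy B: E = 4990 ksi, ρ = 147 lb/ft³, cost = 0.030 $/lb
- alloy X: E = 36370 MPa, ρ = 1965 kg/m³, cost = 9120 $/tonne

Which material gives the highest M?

alloy B

After converting to SI:
  alloy L: E = 73.77 GPa, ρ = 2834 kg/m³, cost = 3.100 $/kg
  alloy Z: E = 214.1 GPa, ρ = 7881 kg/m³, cost = 1.213 $/kg
  alloy P: E = 403.9 GPa, ρ = 3102 kg/m³, cost = 38.00 $/kg
  alloy W: E = 119.3 GPa, ρ = 4453 kg/m³, cost = 37.20 $/kg
  alloy B: E = 34.40 GPa, ρ = 2355 kg/m³, cost = 0.06614 $/kg
  alloy X: E = 36.37 GPa, ρ = 1965 kg/m³, cost = 9.120 $/kg
  alloy B: M = 221 MN·m per $
  alloy Z: M = 22.4 MN·m per $
  alloy L: M = 8.40 MN·m per $
  alloy P: M = 3.43 MN·m per $
  alloy X: M = 2.03 MN·m per $
  alloy W: M = 0.720 MN·m per $
The maximum is for alloy B.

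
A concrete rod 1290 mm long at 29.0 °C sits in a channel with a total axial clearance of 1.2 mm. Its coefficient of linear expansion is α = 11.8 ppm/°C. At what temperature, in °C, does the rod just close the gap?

α·L₀·ΔT = 1.2 mm ⇒ ΔT = 1.2 / (11.8×10⁻⁶ × 1290.0) = 78.83 K.
T = 29.0 + 78.83 = 107.8 °C.

108 °C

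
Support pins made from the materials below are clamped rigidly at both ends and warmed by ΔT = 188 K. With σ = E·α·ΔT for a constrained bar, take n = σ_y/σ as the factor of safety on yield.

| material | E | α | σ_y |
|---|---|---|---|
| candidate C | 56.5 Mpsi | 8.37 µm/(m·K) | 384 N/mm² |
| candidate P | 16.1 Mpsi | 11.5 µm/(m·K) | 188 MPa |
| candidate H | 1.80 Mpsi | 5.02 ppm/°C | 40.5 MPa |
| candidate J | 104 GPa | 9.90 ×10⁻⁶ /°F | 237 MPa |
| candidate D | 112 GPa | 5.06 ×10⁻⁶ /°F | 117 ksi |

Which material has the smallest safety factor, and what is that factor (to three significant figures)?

Per material, after unit conversion:
  candidate C: E = 389.6, α = 8.37, σ_y = 384.0 → σ = 613 MPa, n = 0.626
  candidate P: E = 111.0, α = 11.5, σ_y = 188.0 → σ = 240 MPa, n = 0.783
  candidate H: E = 12.41, α = 5.02, σ_y = 40.50 → σ = 11.7 MPa, n = 3.46
  candidate J: E = 104.0, α = 17.8, σ_y = 237.0 → σ = 348 MPa, n = 0.680
  candidate D: E = 112.0, α = 9.11, σ_y = 806.7 → σ = 192 MPa, n = 4.21
Candidate C has the lowest safety factor, n = 0.626.

candidate C, n = 0.626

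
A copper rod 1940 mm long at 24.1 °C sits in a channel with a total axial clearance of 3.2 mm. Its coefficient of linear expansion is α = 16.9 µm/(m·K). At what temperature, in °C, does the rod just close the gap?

α·L₀·ΔT = 3.2 mm ⇒ ΔT = 3.2 / (16.9×10⁻⁶ × 1940.0) = 97.60 K.
T = 24.1 + 97.60 = 121.7 °C.

122 °C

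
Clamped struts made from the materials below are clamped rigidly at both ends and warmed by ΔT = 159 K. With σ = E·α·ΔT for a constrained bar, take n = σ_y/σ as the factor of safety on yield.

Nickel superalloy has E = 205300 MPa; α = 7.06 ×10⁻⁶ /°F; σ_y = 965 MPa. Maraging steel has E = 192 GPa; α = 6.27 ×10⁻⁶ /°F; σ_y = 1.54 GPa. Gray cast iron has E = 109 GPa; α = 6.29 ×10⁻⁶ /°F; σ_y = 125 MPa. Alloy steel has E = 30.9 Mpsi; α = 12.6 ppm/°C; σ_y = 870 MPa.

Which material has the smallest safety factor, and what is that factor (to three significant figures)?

In consistent units (E in GPa, α in ×10⁻⁶/K, σ_y in MPa):
  nickel superalloy: E = 205.3, α = 12.7, σ_y = 965.0 → σ = 415 MPa, n = 2.33
  maraging steel: E = 192.0, α = 11.3, σ_y = 1540 → σ = 345 MPa, n = 4.47
  gray cast iron: E = 109.0, α = 11.3, σ_y = 125.0 → σ = 196 MPa, n = 0.637
  alloy steel: E = 213.0, α = 12.6, σ_y = 870.0 → σ = 427 MPa, n = 2.04
Gray cast iron has the lowest safety factor, n = 0.637.

gray cast iron, n = 0.637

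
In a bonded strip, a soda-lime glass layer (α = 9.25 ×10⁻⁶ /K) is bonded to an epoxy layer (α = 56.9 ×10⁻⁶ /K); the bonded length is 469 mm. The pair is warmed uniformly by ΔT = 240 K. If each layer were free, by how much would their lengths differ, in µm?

5360 µm

Δα = |9.25 − 56.9|×10⁻⁶/K = 47.6×10⁻⁶/K.
ΔL_mismatch = Δα·L·ΔT = 47.6×10⁻⁶ × 469.0 mm × 240.0 K = 5360 µm.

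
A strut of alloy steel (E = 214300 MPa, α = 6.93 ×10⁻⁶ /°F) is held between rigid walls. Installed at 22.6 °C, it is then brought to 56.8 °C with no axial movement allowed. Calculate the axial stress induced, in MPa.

E = 214300 MPa = 214.3 GPa.
α = 6.93×10⁻⁶/°F × 9/5 = 12.5×10⁻⁶/K.
ΔT = 34.20 K. Constrained thermal stress σ = E·α·ΔT = 214.3×10³ MPa × 12.5×10⁻⁶ × 34.20 = 91.4 MPa (compressive).

91.4 MPa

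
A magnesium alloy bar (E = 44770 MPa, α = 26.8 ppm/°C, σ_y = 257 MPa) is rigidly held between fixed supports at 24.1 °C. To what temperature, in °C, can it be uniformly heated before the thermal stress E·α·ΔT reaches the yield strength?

238 °C

E = 44770 MPa = 44.77 GPa.
E·α·ΔT = 257.0 MPa ⇒ ΔT = 257.0 / (44.77×10³ × 26.8×10⁻⁶) = 214.2 K.
T = 24.1 + 214.2 = 238.3 °C.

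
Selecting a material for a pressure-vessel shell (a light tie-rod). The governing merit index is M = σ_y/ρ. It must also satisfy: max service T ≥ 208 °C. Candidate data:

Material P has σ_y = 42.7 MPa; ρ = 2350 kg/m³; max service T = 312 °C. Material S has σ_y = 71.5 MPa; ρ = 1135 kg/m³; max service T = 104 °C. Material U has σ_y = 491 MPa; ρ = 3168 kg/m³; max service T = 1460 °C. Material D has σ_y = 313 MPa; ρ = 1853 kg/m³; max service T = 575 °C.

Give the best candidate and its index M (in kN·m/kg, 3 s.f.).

Screen on constraints: max service T ≥ 208 °C. Survivors: material P, material U, material D.
Computing M directly (units already consistent):
  material D: M = 169 kN·m/kg
  material U: M = 155 kN·m/kg
  material P: M = 18.2 kN·m/kg
Material D has the largest M.

material D, M = 169 kN·m/kg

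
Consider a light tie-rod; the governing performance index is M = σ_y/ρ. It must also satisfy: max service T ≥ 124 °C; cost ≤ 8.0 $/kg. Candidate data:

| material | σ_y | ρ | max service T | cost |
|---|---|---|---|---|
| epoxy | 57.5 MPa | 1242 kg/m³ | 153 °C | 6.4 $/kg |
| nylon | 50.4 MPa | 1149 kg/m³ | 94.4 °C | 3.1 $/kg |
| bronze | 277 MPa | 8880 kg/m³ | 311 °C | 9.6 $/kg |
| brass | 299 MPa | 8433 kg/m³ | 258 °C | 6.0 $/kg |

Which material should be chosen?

Screen on constraints: max service T ≥ 124 °C; cost ≤ 8.0 $/kg. Survivors: epoxy, brass.
Evaluate M for each candidate:
  epoxy: M = 46.3 kN·m/kg
  brass: M = 35.5 kN·m/kg
Epoxy ranks first.

epoxy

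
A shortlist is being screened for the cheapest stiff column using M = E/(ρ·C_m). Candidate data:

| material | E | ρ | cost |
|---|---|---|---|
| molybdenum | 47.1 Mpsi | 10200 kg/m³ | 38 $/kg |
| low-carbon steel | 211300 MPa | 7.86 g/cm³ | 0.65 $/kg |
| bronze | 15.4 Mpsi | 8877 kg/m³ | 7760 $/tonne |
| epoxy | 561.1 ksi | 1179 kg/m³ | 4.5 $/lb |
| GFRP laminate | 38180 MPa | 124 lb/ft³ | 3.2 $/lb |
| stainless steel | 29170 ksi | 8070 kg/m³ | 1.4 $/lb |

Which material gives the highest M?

Convert each candidate to consistent units, then evaluate M:
  molybdenum: E = 324.7 GPa, ρ = 10200 kg/m³, cost = 38.00 $/kg
  low-carbon steel: E = 211.3 GPa, ρ = 7860 kg/m³, cost = 0.6500 $/kg
  bronze: E = 106.2 GPa, ρ = 8877 kg/m³, cost = 7.760 $/kg
  epoxy: E = 3.869 GPa, ρ = 1179 kg/m³, cost = 9.921 $/kg
  GFRP laminate: E = 38.18 GPa, ρ = 1986 kg/m³, cost = 7.055 $/kg
  stainless steel: E = 201.1 GPa, ρ = 8070 kg/m³, cost = 3.086 $/kg
  low-carbon steel: M = 41.4 MN·m per $
  stainless steel: M = 8.07 MN·m per $
  GFRP laminate: M = 2.72 MN·m per $
  bronze: M = 1.54 MN·m per $
  molybdenum: M = 0.838 MN·m per $
  epoxy: M = 0.331 MN·m per $
Low-carbon steel has the largest M.

low-carbon steel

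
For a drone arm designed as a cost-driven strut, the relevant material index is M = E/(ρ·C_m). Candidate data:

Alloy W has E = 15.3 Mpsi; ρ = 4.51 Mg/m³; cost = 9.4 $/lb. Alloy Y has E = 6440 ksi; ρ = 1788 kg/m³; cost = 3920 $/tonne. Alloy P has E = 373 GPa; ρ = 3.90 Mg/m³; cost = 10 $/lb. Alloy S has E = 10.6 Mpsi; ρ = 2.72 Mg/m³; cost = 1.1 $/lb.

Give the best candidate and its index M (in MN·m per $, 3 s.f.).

alloy S, M = 11.1 MN·m per $

Putting every candidate on a common basis:
  alloy W: E = 105.5 GPa, ρ = 4510 kg/m³, cost = 20.72 $/kg
  alloy Y: E = 44.40 GPa, ρ = 1788 kg/m³, cost = 3.920 $/kg
  alloy P: E = 373.0 GPa, ρ = 3900 kg/m³, cost = 22.05 $/kg
  alloy S: E = 73.08 GPa, ρ = 2720 kg/m³, cost = 2.425 $/kg
  alloy S: M = 11.1 MN·m per $
  alloy Y: M = 6.34 MN·m per $
  alloy P: M = 4.34 MN·m per $
  alloy W: M = 1.13 MN·m per $
Alloy S has the largest M.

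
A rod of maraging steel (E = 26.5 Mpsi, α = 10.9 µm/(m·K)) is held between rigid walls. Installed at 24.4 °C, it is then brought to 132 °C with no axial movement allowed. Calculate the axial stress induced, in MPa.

E = 26.5 Mpsi = 182.7 GPa.
ΔT = 107.6 K. Constrained thermal stress σ = E·α·ΔT = 182.7×10³ MPa × 10.9×10⁻⁶ × 107.6 = 214 MPa (compressive).

214 MPa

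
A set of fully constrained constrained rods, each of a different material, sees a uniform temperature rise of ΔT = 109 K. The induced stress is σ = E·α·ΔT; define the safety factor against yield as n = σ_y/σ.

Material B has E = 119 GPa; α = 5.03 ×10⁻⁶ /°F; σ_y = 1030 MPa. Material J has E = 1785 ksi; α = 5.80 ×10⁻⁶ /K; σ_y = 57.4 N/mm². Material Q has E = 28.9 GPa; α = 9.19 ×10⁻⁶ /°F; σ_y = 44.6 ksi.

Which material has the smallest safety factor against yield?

Per material, after unit conversion:
  material B: E = 119.0, α = 9.05, σ_y = 1030 → σ = 117 MPa, n = 8.77
  material J: E = 12.31, α = 5.80, σ_y = 57.40 → σ = 7.78 MPa, n = 7.38
  material Q: E = 28.90, α = 16.5, σ_y = 307.5 → σ = 52.1 MPa, n = 5.90
The minimum is material Q at n = 5.90.

material Q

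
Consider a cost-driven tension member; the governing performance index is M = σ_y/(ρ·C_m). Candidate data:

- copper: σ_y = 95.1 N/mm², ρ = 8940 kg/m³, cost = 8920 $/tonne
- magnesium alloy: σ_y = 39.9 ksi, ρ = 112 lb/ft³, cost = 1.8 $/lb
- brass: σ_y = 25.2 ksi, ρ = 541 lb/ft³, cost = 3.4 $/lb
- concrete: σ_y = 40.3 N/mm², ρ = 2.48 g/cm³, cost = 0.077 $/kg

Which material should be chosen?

Putting every candidate on a common basis:
  copper: σ_y = 95.10 MPa, ρ = 8940 kg/m³, cost = 8.920 $/kg
  magnesium alloy: σ_y = 275.1 MPa, ρ = 1794 kg/m³, cost = 3.968 $/kg
  brass: σ_y = 173.7 MPa, ρ = 8666 kg/m³, cost = 7.496 $/kg
  concrete: σ_y = 40.30 MPa, ρ = 2480 kg/m³, cost = 0.07700 $/kg
  concrete: M = 211 kN·m per $
  magnesium alloy: M = 38.6 kN·m per $
  brass: M = 2.67 kN·m per $
  copper: M = 1.19 kN·m per $
The maximum is for concrete.

concrete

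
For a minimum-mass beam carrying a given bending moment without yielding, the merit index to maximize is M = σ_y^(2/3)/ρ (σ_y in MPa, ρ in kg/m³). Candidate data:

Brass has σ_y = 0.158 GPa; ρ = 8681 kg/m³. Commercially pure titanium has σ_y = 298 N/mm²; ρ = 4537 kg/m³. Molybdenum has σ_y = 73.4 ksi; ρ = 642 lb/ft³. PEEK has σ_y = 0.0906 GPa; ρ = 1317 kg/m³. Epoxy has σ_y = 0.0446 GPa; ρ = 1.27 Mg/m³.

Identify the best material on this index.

Normalizing units and computing the index:
  brass: σ_y = 158.0 MPa, ρ = 8681 kg/m³
  commercially pure titanium: σ_y = 298.0 MPa, ρ = 4537 kg/m³
  molybdenum: σ_y = 506.1 MPa, ρ = 10280 kg/m³
  PEEK: σ_y = 90.60 MPa, ρ = 1317 kg/m³
  epoxy: σ_y = 44.60 MPa, ρ = 1270 kg/m³
  PEEK: M = 15.3×10⁻³
  epoxy: M = 9.90×10⁻³
  commercially pure titanium: M = 9.83×10⁻³
  molybdenum: M = 6.18×10⁻³
  brass: M = 3.37×10⁻³
PEEK ranks first.

PEEK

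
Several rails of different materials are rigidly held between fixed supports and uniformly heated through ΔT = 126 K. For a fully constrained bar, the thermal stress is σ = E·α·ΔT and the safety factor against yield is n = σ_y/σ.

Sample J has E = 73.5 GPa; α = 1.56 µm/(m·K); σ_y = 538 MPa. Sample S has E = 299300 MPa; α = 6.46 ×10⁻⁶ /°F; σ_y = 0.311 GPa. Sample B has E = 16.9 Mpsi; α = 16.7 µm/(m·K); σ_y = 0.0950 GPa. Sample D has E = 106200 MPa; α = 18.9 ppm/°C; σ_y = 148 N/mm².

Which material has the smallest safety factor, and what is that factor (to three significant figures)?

In consistent units (E in GPa, α in ×10⁻⁶/K, σ_y in MPa):
  sample J: E = 73.50, α = 1.56, σ_y = 538.0 → σ = 14.4 MPa, n = 37.2
  sample S: E = 299.3, α = 11.6, σ_y = 311.0 → σ = 439 MPa, n = 0.709
  sample B: E = 116.5, α = 16.7, σ_y = 95.00 → σ = 245 MPa, n = 0.387
  sample D: E = 106.2, α = 18.9, σ_y = 148.0 → σ = 253 MPa, n = 0.585
Smallest n: sample B with n = 0.387.

sample B, n = 0.387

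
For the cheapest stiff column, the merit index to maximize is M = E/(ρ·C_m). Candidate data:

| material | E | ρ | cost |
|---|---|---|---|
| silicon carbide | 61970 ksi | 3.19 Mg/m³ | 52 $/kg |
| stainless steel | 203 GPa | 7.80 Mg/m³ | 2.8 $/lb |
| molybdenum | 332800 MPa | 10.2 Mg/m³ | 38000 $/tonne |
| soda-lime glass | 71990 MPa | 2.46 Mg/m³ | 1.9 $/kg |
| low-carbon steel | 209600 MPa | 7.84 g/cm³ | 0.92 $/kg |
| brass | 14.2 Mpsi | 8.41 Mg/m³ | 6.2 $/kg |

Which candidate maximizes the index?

Putting every candidate on a common basis:
  silicon carbide: E = 427.3 GPa, ρ = 3190 kg/m³, cost = 52.00 $/kg
  stainless steel: E = 203.0 GPa, ρ = 7800 kg/m³, cost = 6.173 $/kg
  molybdenum: E = 332.8 GPa, ρ = 10200 kg/m³, cost = 38.00 $/kg
  soda-lime glass: E = 71.99 GPa, ρ = 2460 kg/m³, cost = 1.900 $/kg
  low-carbon steel: E = 209.6 GPa, ρ = 7840 kg/m³, cost = 0.9200 $/kg
  brass: E = 97.91 GPa, ρ = 8410 kg/m³, cost = 6.200 $/kg
  low-carbon steel: M = 29.1 MN·m per $
  soda-lime glass: M = 15.4 MN·m per $
  stainless steel: M = 4.22 MN·m per $
  silicon carbide: M = 2.58 MN·m per $
  brass: M = 1.88 MN·m per $
  molybdenum: M = 0.859 MN·m per $
The maximum is for low-carbon steel.

low-carbon steel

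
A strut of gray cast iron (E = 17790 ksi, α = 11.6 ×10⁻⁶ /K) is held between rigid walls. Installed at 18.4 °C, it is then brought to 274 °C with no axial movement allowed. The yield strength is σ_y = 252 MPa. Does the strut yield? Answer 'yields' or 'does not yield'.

E = 17790 ksi = 122.7 GPa.
ΔT = 255.6 K. Constrained thermal stress σ = E·α·ΔT = 122.7×10³ MPa × 11.6×10⁻⁶ × 255.6 = 364 MPa (compressive).
Compare to σ_y = 252 MPa: σ ≥ σ_y, so it yields.

yields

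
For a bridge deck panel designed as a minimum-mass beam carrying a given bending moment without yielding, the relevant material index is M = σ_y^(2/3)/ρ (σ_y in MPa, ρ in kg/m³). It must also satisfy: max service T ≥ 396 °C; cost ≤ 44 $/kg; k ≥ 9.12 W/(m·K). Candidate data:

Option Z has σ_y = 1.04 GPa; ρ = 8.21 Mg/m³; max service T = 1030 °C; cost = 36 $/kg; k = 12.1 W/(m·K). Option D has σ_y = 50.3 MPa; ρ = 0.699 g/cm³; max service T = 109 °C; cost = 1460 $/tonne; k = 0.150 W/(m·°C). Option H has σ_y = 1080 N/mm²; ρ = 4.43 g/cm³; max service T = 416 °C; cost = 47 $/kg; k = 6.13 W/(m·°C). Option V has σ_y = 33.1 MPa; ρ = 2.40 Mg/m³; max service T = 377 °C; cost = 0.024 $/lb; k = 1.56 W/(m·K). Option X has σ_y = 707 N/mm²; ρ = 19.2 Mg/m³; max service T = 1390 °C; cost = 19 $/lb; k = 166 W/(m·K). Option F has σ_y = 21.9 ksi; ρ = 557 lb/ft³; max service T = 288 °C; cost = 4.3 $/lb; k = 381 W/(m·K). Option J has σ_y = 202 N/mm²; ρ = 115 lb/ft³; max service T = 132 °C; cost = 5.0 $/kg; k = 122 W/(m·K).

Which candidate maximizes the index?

option Z

Screen on constraints: max service T ≥ 396 °C; cost ≤ 44 $/kg; k ≥ 9.12 W/(m·K). Survivors: option Z, option X.
Putting every candidate on a common basis:
  option Z: σ_y = 1040 MPa, ρ = 8210 kg/m³
  option X: σ_y = 707.0 MPa, ρ = 19200 kg/m³
  option Z: M = 12.5×10⁻³
  option X: M = 4.13×10⁻³
Option Z ranks first.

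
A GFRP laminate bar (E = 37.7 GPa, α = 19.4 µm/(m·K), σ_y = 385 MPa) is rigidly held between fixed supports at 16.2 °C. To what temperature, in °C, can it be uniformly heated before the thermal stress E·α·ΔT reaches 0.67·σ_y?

369 °C

E·α·ΔT = 257.9 MPa ⇒ ΔT = 257.9 / (37.70×10³ × 19.4×10⁻⁶) = 352.7 K.
T = 16.2 + 352.7 = 368.9 °C.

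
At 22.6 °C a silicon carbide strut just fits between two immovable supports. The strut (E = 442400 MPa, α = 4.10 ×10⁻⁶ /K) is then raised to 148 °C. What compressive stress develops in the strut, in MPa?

E = 442400 MPa = 442.4 GPa.
ΔT = 125.4 K. Constrained thermal stress σ = E·α·ΔT = 442.4×10³ MPa × 4.10×10⁻⁶ × 125.4 = 227 MPa (compressive).

227 MPa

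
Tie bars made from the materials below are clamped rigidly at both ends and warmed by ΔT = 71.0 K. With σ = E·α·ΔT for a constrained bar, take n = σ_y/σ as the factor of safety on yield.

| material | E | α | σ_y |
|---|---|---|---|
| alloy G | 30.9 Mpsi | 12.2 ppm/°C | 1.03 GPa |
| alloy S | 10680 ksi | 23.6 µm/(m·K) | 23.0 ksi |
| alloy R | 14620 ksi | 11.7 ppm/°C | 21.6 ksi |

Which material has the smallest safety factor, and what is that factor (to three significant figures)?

Per material, after unit conversion:
  alloy G: E = 213.0, α = 12.2, σ_y = 1030 → σ = 185 MPa, n = 5.58
  alloy S: E = 73.64, α = 23.6, σ_y = 158.6 → σ = 123 MPa, n = 1.29
  alloy R: E = 100.8, α = 11.7, σ_y = 148.9 → σ = 83.7 MPa, n = 1.78
Smallest n: alloy S with n = 1.29.

alloy S, n = 1.29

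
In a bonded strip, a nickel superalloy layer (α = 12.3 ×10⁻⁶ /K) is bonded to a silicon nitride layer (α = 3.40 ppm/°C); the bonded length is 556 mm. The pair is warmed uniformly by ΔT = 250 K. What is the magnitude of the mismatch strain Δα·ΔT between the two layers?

2.22×10⁻³

Δα = |12.3 − 3.40|×10⁻⁶/K = 8.90×10⁻⁶/K.
Mismatch strain = Δα·ΔT = 8.90×10⁻⁶ × 250.0 = 2.22×10⁻³.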